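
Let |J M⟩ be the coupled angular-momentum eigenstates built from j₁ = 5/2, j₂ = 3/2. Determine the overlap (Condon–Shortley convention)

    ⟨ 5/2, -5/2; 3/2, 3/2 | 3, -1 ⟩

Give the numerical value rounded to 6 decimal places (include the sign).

j₁+j₂−J=1  J+j₁−j₂=4  J−j₁+j₂=2  j₁+j₂+J+1=8
(j₁±m₁, j₂±m₂, J±M) = (0,5,3,0,2,4)
P² = 288
sum k=1..1:
  [1] −1/48 = -1/48
S = -1/48
C² = P²·S² = 1/8 ; C = -0.353553

−√(1/8) ≈ -0.353553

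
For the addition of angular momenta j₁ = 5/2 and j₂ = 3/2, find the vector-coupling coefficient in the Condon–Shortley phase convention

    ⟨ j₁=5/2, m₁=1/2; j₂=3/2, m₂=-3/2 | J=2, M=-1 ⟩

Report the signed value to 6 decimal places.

j₁+j₂−J=2  J+j₁−j₂=3  J−j₁+j₂=1  j₁+j₂+J+1=7
(j₁±m₁, j₂±m₂, J±M) = (3,2,0,3,1,3)
P² = 36/7
sum k=0..0:
  [0] +1/4 = 1/4
S = 1/4
C² = P²·S² = 9/28 ; C = +0.566947

+0.566947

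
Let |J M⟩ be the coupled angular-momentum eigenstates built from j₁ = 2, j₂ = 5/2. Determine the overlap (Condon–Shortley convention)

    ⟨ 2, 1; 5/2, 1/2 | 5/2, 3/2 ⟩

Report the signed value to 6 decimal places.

−√(6/35) = -0.414039

j₁+j₂−J=2  J+j₁−j₂=2  J−j₁+j₂=3  j₁+j₂+J+1=8
(j₁±m₁, j₂±m₂, J±M) = (3,1,3,2,4,1)
P² = 216/35
sum k=0..1:
  [0] +1/12 = 1/12
  [1] −1/4 = -1/4
S = -1/6
C² = P²·S² = 6/35 ; C = -0.414039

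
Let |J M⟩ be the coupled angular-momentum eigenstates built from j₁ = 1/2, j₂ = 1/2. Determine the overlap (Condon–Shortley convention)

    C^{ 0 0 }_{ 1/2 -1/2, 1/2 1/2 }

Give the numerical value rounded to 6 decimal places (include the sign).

√[1·1!0!0!/2! · 0!1!1!0!0!0!] = √(1/2)
  +(−1)^1/∏(1,0,0,0,0,0)! = -1  (running -1)
⟨..|..⟩ = √(1/2)·(-1) = -0.707107

−√(1/2) ≈ -0.707107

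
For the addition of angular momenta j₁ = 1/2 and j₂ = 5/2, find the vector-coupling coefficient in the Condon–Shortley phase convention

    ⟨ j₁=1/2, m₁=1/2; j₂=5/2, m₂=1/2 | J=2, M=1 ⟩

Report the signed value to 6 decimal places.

√[5·1!0!4!/6! · 1!0!3!2!3!1!] = √(12)
  +(−1)^0/∏(0,1,0,3,0,1)! = 1/6  (running 1/6)
⟨..|..⟩ = √(12)·(1/6) = +0.577350

+0.577350  (= +√(1/3))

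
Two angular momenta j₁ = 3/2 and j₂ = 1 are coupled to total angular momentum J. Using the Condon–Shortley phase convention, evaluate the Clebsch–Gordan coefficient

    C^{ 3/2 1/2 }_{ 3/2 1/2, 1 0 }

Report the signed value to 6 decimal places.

+0.258199

√[4·1!2!1!/5! · 2!1!1!1!2!1!] = √(4/15)
  +(−1)^0/∏(0,1,1,1,1,0)! = 1  (running 1)
  +(−1)^1/∏(1,0,0,0,2,1)! = -1/2  (running 1/2)
⟨..|..⟩ = √(4/15)·(1/2) = +0.258199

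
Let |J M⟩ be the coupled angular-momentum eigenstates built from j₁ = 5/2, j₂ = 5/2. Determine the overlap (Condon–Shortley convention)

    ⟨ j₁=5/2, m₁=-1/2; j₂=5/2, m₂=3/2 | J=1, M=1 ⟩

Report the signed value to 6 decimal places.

-0.478091

triangle: 4!×1!×1!/7! = 24/5040
(j±m)!: 2!×3!×4!×1!×2!×0! = 576
prefactor² = (2J+1)×Δ×N² = 288/35
  k=3: −1/(3!×1!×0!×1!×1!×0!) = -1/6
Σ = -1/6  ⇒  CG² = 288/35×(-1/6)² = 8/35
CG = −√(8/35) = -0.478091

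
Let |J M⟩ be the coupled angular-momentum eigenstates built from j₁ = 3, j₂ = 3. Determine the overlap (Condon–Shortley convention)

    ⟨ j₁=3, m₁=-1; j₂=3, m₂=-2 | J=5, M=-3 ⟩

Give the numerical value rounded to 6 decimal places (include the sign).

+0.408248

√[11·1!5!5!/12! · 2!4!1!5!2!8!] = √(153600)
  +(−1)^0/∏(0,1,4,1,1,4)! = 1/576  (running 1/576)
  +(−1)^1/∏(1,0,3,0,2,5)! = -1/1440  (running 1/960)
⟨..|..⟩ = √(153600)·(1/960) = +0.408248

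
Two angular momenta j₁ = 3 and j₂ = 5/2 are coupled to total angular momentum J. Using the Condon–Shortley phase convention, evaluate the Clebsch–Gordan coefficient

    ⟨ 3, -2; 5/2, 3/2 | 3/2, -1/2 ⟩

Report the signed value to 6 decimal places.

√[4·4!2!1!/8! · 1!5!4!1!1!2!] = √(192/7)
  +(−1)^3/∏(3,1,2,1,0,0)! = -1/12  (running -1/12)
  +(−1)^4/∏(4,0,1,0,1,1)! = 1/24  (running -1/24)
⟨..|..⟩ = √(192/7)·(-1/24) = -0.218218

-0.218218  (= −√(1/21))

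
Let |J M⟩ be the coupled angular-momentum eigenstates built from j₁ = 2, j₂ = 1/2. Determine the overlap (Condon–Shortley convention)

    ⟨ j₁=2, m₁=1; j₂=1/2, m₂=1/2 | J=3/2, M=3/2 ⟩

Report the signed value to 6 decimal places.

j₁+j₂−J=1  J+j₁−j₂=3  J−j₁+j₂=0  j₁+j₂+J+1=5
(j₁±m₁, j₂±m₂, J±M) = (3,1,1,0,3,0)
P² = 36/5
sum k=1..1:
  [1] −1/6 = -1/6
S = -1/6
C² = P²·S² = 1/5 ; C = -0.447214

-0.447214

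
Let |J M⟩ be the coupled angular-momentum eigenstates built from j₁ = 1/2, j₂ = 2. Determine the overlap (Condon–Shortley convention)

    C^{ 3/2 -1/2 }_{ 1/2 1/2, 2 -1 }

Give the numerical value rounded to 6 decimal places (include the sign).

√[4·1!0!3!/5! · 1!0!1!3!1!2!] = √(12/5)
  +(−1)^0/∏(0,1,0,1,0,2)! = 1/2  (running 1/2)
⟨..|..⟩ = √(12/5)·(1/2) = +0.774597

+√(3/5) = +0.774597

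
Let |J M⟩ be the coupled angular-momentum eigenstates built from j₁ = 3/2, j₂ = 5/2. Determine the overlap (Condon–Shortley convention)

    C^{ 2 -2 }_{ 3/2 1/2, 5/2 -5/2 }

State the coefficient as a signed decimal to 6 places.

+√(10/21) = +0.690066

√[5·2!1!3!/7! · 2!1!0!5!0!4!] = √(480/7)
  +(−1)^0/∏(0,2,1,0,0,3)! = 1/12  (running 1/12)
⟨..|..⟩ = √(480/7)·(1/12) = +0.690066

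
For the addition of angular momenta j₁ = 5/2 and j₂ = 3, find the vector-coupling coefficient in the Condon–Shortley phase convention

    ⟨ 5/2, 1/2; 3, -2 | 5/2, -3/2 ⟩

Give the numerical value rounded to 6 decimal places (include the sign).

j₁+j₂−J=3  J+j₁−j₂=2  J−j₁+j₂=3  j₁+j₂+J+1=9
(j₁±m₁, j₂±m₂, J±M) = (3,2,1,5,1,4)
P² = 288/7
sum k=0..1:
  [0] +1/24 = 1/24
  [1] −1/12 = -1/12
S = -1/24
C² = P²·S² = 1/14 ; C = -0.267261

-0.267261  (= −√(1/14))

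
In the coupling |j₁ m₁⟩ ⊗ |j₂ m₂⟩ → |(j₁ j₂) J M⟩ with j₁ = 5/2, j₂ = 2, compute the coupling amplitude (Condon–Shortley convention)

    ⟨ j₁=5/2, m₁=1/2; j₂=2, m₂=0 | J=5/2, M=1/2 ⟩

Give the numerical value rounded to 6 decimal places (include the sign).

−√(8/35) ≈ -0.478091

triangle: 2!*3!*2!/8! = 24/40320
(j±m)!: 3!*2!*2!*2!*3!*2! = 576
prefactor² = (2J+1)*Δ*N² = 72/35
  k=0: +1/(0!*2!*2!*2!*1!*0!) = 1/8
  k=1: −1/(1!*1!*1!*1!*2!*1!) = -1/2
  k=2: +1/(2!*0!*0!*0!*3!*2!) = 1/24
Σ = -1/3  ⇒  CG² = 72/35*(-1/3)² = 8/35
CG = −√(8/35) = -0.478091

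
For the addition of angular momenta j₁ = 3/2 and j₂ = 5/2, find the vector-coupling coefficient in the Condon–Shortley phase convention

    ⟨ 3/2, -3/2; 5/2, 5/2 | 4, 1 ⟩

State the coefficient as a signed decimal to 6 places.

j₁+j₂−J=0  J+j₁−j₂=3  J−j₁+j₂=5  j₁+j₂+J+1=9
(j₁±m₁, j₂±m₂, J±M) = (0,3,5,0,5,3)
P² = 64800/7
sum k=0..0:
  [0] +1/720 = 1/720
S = 1/720
C² = P²·S² = 1/56 ; C = +0.133631

+√(1/56) = +0.133631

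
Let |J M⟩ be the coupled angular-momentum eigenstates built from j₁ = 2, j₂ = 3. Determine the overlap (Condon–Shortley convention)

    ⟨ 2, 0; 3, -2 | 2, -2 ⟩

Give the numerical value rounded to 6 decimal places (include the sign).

√[5·3!1!3!/8! · 2!2!1!5!0!4!] = √(360/7)
  +(−1)^1/∏(1,2,1,0,0,3)! = -1/12  (running -1/12)
⟨..|..⟩ = √(360/7)·(-1/12) = -0.597614

−√(5/14) ≈ -0.597614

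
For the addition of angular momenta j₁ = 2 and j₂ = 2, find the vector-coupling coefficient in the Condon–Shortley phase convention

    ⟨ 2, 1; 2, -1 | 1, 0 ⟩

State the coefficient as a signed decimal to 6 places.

triangle: 3!·1!·1!/6! = 6/720
(j±m)!: 3!·1!·1!·3!·1!·1! = 36
prefactor² = (2J+1)·Δ·N² = 9/10
  k=0: +1/(0!·3!·1!·1!·0!·0!) = 1/6
  k=1: −1/(1!·2!·0!·0!·1!·1!) = -1/2
Σ = -1/3  ⇒  CG² = 9/10·(-1/3)² = 1/10
CG = −√(1/10) = -0.316228

−√(1/10) = -0.316228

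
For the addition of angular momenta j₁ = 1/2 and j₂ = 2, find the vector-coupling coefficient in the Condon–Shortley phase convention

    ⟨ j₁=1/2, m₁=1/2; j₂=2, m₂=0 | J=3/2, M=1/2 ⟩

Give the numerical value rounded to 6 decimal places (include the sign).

j₁+j₂−J=1  J+j₁−j₂=0  J−j₁+j₂=3  j₁+j₂+J+1=5
(j₁±m₁, j₂±m₂, J±M) = (1,0,2,2,2,1)
P² = 8/5
sum k=0..0:
  [0] +1/2 = 1/2
S = 1/2
C² = P²·S² = 2/5 ; C = +0.632456

+0.632456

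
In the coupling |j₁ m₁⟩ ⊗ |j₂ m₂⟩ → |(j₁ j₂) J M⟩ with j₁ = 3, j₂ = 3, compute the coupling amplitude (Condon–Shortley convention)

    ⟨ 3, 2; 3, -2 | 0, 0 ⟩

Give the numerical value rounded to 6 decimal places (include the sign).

-0.377964

j₁+j₂−J=6  J+j₁−j₂=0  J−j₁+j₂=0  j₁+j₂+J+1=7
(j₁±m₁, j₂±m₂, J±M) = (5,1,1,5,0,0)
P² = 14400/7
sum k=1..1:
  [1] −1/120 = -1/120
S = -1/120
C² = P²·S² = 1/7 ; C = -0.377964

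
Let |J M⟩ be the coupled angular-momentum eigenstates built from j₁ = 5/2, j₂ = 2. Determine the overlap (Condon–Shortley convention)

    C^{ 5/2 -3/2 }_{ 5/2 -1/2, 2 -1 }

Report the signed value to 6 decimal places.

j₁+j₂−J=2  J+j₁−j₂=3  J−j₁+j₂=2  j₁+j₂+J+1=8
(j₁±m₁, j₂±m₂, J±M) = (2,3,1,3,1,4)
P² = 216/35
sum k=0..1:
  [0] +1/12 = 1/12
  [1] −1/4 = -1/4
S = -1/6
C² = P²·S² = 6/35 ; C = -0.414039

−√(6/35) = -0.414039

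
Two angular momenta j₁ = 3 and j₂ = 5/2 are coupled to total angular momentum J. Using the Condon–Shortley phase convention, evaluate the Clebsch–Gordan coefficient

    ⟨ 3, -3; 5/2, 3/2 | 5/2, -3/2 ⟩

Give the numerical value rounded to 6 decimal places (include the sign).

-0.617213  (= −√(8/21))

√[6·3!3!2!/9! · 0!6!4!1!1!4!] = √(3456/7)
  +(−1)^3/∏(3,0,3,1,0,1)! = -1/36  (running -1/36)
⟨..|..⟩ = √(3456/7)·(-1/36) = -0.617213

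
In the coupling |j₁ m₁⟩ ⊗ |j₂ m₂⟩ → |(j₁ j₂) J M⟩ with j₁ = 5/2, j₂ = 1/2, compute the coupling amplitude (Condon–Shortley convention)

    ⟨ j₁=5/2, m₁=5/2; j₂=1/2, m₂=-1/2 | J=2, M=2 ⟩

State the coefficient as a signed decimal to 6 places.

+√(5/6) ≈ +0.912871

triangle: 1!*4!*0!/6! = 24/720
(j±m)!: 5!*0!*0!*1!*4!*0! = 2880
prefactor² = (2J+1)*Δ*N² = 480
  k=0: +1/(0!*1!*0!*0!*4!*0!) = 1/24
Σ = 1/24  ⇒  CG² = 480*1/24² = 5/6
CG = +√(5/6) = +0.912871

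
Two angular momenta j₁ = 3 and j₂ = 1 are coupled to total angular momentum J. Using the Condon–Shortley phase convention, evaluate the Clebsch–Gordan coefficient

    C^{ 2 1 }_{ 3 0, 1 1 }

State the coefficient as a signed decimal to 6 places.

+√(1/7) ≈ +0.377964

√[5·2!4!0!/7! · 3!3!2!0!3!1!] = √(144/7)
  +(−1)^2/∏(2,0,1,0,3,0)! = 1/12  (running 1/12)
⟨..|..⟩ = √(144/7)·(1/12) = +0.377964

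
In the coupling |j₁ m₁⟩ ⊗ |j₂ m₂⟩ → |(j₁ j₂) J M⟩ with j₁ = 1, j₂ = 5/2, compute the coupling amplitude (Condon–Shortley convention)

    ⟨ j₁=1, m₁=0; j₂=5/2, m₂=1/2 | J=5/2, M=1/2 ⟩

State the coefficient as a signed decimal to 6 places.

j₁+j₂−J=1  J+j₁−j₂=1  J−j₁+j₂=4  j₁+j₂+J+1=7
(j₁±m₁, j₂±m₂, J±M) = (1,1,3,2,3,2)
P² = 144/35
sum k=0..1:
  [0] +1/6 = 1/6
  [1] −1/4 = -1/4
S = -1/12
C² = P²·S² = 1/35 ; C = -0.169031

-0.169031  (= −√(1/35))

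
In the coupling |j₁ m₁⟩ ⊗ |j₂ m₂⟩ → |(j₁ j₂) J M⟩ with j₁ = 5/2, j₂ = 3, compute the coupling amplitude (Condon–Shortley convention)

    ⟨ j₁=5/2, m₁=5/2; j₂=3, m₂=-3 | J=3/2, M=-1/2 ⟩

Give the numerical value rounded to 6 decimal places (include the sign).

+0.597614  (= +√(5/14))

j₁+j₂−J=4  J+j₁−j₂=1  J−j₁+j₂=2  j₁+j₂+J+1=8
(j₁±m₁, j₂±m₂, J±M) = (5,0,0,6,1,2)
P² = 5760/7
sum k=0..0:
  [0] +1/48 = 1/48
S = 1/48
C² = P²·S² = 5/14 ; C = +0.597614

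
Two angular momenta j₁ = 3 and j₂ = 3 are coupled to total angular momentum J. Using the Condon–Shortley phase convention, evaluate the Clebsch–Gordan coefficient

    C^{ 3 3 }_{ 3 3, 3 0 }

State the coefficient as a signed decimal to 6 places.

j₁+j₂−J=3  J+j₁−j₂=3  J−j₁+j₂=3  j₁+j₂+J+1=10
(j₁±m₁, j₂±m₂, J±M) = (6,0,3,3,6,0)
P² = 7776
sum k=0..0:
  [0] +1/216 = 1/216
S = 1/216
C² = P²·S² = 1/6 ; C = +0.408248

+√(1/6) ≈ +0.408248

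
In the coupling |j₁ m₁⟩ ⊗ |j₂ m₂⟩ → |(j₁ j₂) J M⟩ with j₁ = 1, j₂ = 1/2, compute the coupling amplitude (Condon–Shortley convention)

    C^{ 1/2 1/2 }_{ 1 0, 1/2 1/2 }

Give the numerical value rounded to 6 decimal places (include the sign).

j₁+j₂−J=1  J+j₁−j₂=1  J−j₁+j₂=0  j₁+j₂+J+1=3
(j₁±m₁, j₂±m₂, J±M) = (1,1,1,0,1,0)
P² = 1/3
sum k=1..1:
  [1] −1/1 = -1
S = -1
C² = P²·S² = 1/3 ; C = -0.577350

−√(1/3) = -0.577350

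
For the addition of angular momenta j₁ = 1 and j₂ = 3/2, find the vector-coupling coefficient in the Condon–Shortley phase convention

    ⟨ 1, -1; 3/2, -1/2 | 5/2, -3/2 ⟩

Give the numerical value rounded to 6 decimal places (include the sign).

+√(3/5) = +0.774597

triangle: 0!×2!×3!/6! = 12/720
(j±m)!: 0!×2!×1!×2!×1!×4! = 96
prefactor² = (2J+1)×Δ×N² = 48/5
  k=0: +1/(0!×0!×2!×1!×0!×2!) = 1/4
Σ = 1/4  ⇒  CG² = 48/5×1/4² = 3/5
CG = +√(3/5) = +0.774597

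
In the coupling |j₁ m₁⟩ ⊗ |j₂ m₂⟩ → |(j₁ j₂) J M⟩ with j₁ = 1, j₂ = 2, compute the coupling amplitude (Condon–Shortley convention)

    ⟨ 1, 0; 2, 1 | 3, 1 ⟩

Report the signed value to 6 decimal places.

triangle: 0!·2!·4!/7! = 48/5040
(j±m)!: 1!·1!·3!·1!·4!·2! = 288
prefactor² = (2J+1)·Δ·N² = 96/5
  k=0: +1/(0!·0!·1!·3!·1!·1!) = 1/6
Σ = 1/6  ⇒  CG² = 96/5·1/6² = 8/15
CG = +√(8/15) = +0.730297

+0.730297  (= +√(8/15))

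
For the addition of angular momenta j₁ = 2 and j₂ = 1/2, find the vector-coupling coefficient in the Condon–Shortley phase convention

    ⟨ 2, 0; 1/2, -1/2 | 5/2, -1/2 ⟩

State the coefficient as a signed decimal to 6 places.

+√(3/5) = +0.774597

√[6·0!4!1!/6! · 2!2!0!1!2!3!] = √(48/5)
  +(−1)^0/∏(0,0,2,0,2,1)! = 1/4  (running 1/4)
⟨..|..⟩ = √(48/5)·(1/4) = +0.774597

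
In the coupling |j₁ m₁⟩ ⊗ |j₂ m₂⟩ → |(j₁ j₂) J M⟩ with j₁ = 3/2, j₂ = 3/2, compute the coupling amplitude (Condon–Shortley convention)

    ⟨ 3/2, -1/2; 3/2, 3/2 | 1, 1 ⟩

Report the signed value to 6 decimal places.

triangle: 2!×1!×1!/5! = 2/120
(j±m)!: 1!×2!×3!×0!×2!×0! = 24
prefactor² = (2J+1)×Δ×N² = 6/5
  k=2: +1/(2!×0!×0!×1!×1!×0!) = 1/2
Σ = 1/2  ⇒  CG² = 6/5×1/2² = 3/10
CG = +√(3/10) = +0.547723

+0.547723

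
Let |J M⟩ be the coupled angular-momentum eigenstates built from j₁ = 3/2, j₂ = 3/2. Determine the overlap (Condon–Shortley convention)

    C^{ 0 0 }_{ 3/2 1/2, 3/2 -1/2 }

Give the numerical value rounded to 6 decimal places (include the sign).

√[1·3!0!0!/4! · 2!1!1!2!0!0!] = √(1)
  +(−1)^1/∏(1,2,0,0,0,0)! = -1/2  (running -1/2)
⟨..|..⟩ = √(1)·(-1/2) = -0.500000

-0.500000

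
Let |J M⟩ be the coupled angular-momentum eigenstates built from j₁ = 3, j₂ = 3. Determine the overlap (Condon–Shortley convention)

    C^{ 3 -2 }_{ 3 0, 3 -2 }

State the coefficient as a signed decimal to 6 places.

−√(1/6) ≈ -0.408248

√[7·3!3!3!/10! · 3!3!1!5!1!5!] = √(216)
  +(−1)^0/∏(0,3,3,1,0,2)! = 1/72  (running 1/72)
  +(−1)^1/∏(1,2,2,0,1,3)! = -1/24  (running -1/36)
⟨..|..⟩ = √(216)·(-1/36) = -0.408248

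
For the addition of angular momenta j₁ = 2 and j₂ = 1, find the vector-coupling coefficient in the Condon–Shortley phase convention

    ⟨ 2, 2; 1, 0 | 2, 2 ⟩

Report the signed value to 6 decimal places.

√[5·1!3!1!/6! · 4!0!1!1!4!0!] = √(24)
  +(−1)^0/∏(0,1,0,1,3,0)! = 1/6  (running 1/6)
⟨..|..⟩ = √(24)·(1/6) = +0.816497

+0.816497  (= +√(2/3))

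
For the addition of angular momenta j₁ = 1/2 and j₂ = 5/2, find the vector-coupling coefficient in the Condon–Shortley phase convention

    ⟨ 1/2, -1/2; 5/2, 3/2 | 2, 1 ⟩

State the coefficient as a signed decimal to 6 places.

triangle: 1!·0!·4!/6! = 24/720
(j±m)!: 0!·1!·4!·1!·3!·1! = 144
prefactor² = (2J+1)·Δ·N² = 24
  k=1: −1/(1!·0!·0!·3!·0!·1!) = -1/6
Σ = -1/6  ⇒  CG² = 24·(-1/6)² = 2/3
CG = −√(2/3) = -0.816497

-0.816497  (= −√(2/3))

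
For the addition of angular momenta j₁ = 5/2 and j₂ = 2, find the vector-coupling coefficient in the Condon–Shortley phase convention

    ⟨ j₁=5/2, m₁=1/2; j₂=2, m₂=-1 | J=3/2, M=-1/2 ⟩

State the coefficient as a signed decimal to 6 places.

√[4·3!2!1!/7! · 3!2!1!3!1!2!] = √(48/35)
  +(−1)^0/∏(0,3,2,1,0,0)! = 1/12  (running 1/12)
  +(−1)^1/∏(1,2,1,0,1,1)! = -1/2  (running -5/12)
⟨..|..⟩ = √(48/35)·(-5/12) = -0.487950

−√(5/21) = -0.487950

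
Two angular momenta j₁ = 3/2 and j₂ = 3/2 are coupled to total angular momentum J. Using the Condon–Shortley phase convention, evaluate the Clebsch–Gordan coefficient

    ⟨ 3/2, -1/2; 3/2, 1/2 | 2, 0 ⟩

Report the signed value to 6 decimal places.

-0.500000  (= −√(1/4))

√[5·1!2!2!/6! · 1!2!2!1!2!2!] = √(4/9)
  +(−1)^0/∏(0,1,2,2,0,0)! = 1/4  (running 1/4)
  +(−1)^1/∏(1,0,1,1,1,1)! = -1  (running -3/4)
⟨..|..⟩ = √(4/9)·(-3/4) = -0.500000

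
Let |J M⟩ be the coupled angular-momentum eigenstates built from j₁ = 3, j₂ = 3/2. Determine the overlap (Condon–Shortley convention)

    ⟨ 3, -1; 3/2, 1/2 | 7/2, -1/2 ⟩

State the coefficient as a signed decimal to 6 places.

−√(2/7) = -0.534522

j₁+j₂−J=1  J+j₁−j₂=5  J−j₁+j₂=2  j₁+j₂+J+1=9
(j₁±m₁, j₂±m₂, J±M) = (2,4,2,1,3,4)
P² = 512/7
sum k=0..1:
  [0] +1/48 = 1/48
  [1] −1/12 = -1/12
S = -1/16
C² = P²·S² = 2/7 ; C = -0.534522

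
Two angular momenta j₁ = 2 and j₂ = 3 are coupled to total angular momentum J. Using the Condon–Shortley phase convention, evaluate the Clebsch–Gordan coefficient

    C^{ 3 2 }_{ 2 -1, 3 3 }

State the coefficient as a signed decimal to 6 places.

+√(5/12) = +0.645497

j₁+j₂−J=2  J+j₁−j₂=2  J−j₁+j₂=4  j₁+j₂+J+1=9
(j₁±m₁, j₂±m₂, J±M) = (1,3,6,0,5,1)
P² = 960
sum k=2..2:
  [2] +1/48 = 1/48
S = 1/48
C² = P²·S² = 5/12 ; C = +0.645497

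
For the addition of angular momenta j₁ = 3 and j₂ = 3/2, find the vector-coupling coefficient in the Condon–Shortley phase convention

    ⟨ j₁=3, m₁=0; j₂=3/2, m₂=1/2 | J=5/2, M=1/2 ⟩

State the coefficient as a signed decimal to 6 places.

-0.414039  (= −√(6/35))

j₁+j₂−J=2  J+j₁−j₂=4  J−j₁+j₂=1  j₁+j₂+J+1=8
(j₁±m₁, j₂±m₂, J±M) = (3,3,2,1,3,2)
P² = 216/35
sum k=1..2:
  [1] −1/4 = -1/4
  [2] +1/12 = 1/12
S = -1/6
C² = P²·S² = 6/35 ; C = -0.414039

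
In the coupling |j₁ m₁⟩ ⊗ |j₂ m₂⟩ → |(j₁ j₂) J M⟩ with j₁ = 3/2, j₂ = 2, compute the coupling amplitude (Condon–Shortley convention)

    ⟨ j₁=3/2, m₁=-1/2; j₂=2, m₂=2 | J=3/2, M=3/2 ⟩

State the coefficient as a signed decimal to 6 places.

j₁+j₂−J=2  J+j₁−j₂=1  J−j₁+j₂=2  j₁+j₂+J+1=6
(j₁±m₁, j₂±m₂, J±M) = (1,2,4,0,3,0)
P² = 32/5
sum k=2..2:
  [2] +1/4 = 1/4
S = 1/4
C² = P²·S² = 2/5 ; C = +0.632456

+0.632456  (= +√(2/5))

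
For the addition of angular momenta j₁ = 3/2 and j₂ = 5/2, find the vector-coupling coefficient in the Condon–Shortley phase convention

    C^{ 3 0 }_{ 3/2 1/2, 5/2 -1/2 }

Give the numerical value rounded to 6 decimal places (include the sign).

triangle: 1!*2!*4!/8! = 48/40320
(j±m)!: 2!*1!*2!*3!*3!*3! = 864
prefactor² = (2J+1)*Δ*N² = 36/5
  k=0: +1/(0!*1!*1!*2!*1!*2!) = 1/4
  k=1: −1/(1!*0!*0!*1!*2!*3!) = -1/12
Σ = 1/6  ⇒  CG² = 36/5*1/6² = 1/5
CG = +√(1/5) = +0.447214

+√(1/5) = +0.447214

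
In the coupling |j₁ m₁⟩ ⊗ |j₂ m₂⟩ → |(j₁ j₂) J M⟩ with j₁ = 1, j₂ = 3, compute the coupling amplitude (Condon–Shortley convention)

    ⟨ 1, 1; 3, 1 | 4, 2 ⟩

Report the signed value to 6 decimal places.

+√(15/28) = +0.731925

triangle: 0!*2!*6!/9! = 1440/362880
(j±m)!: 2!*0!*4!*2!*6!*2! = 138240
prefactor² = (2J+1)*Δ*N² = 34560/7
  k=0: +1/(0!*0!*0!*4!*2!*2!) = 1/96
Σ = 1/96  ⇒  CG² = 34560/7*1/96² = 15/28
CG = +√(15/28) = +0.731925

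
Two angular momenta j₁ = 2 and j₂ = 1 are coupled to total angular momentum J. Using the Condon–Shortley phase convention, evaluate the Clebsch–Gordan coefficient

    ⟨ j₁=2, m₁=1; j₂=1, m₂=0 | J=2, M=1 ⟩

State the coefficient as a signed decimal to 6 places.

+0.408248

√[5·1!3!1!/6! · 3!1!1!1!3!1!] = √(3/2)
  +(−1)^0/∏(0,1,1,1,2,0)! = 1/2  (running 1/2)
  +(−1)^1/∏(1,0,0,0,3,1)! = -1/6  (running 1/3)
⟨..|..⟩ = √(3/2)·(1/3) = +0.408248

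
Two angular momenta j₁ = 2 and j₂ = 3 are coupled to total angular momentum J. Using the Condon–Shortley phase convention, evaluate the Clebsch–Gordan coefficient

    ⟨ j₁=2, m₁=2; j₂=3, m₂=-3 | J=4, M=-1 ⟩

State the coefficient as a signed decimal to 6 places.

+√(3/70) ≈ +0.207020

j₁+j₂−J=1  J+j₁−j₂=3  J−j₁+j₂=5  j₁+j₂+J+1=10
(j₁±m₁, j₂±m₂, J±M) = (4,0,0,6,3,5)
P² = 155520/7
sum k=0..0:
  [0] +1/720 = 1/720
S = 1/720
C² = P²·S² = 3/70 ; C = +0.207020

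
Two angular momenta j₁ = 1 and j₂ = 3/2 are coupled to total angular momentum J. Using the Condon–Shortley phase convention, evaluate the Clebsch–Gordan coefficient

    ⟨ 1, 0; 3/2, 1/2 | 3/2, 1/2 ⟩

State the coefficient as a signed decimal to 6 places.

√[4·1!1!2!/5! · 1!1!2!1!2!1!] = √(4/15)
  +(−1)^0/∏(0,1,1,2,0,0)! = 1/2  (running 1/2)
  +(−1)^1/∏(1,0,0,1,1,1)! = -1  (running -1/2)
⟨..|..⟩ = √(4/15)·(-1/2) = -0.258199

-0.258199  (= −√(1/15))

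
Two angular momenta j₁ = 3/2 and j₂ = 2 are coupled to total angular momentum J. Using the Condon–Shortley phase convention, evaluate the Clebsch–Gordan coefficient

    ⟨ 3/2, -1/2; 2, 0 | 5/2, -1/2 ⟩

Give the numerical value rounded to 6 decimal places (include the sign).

√[6·1!2!3!/7! · 1!2!2!2!2!3!] = √(48/35)
  +(−1)^0/∏(0,1,2,2,0,1)! = 1/4  (running 1/4)
  +(−1)^1/∏(1,0,1,1,1,2)! = -1/2  (running -1/4)
⟨..|..⟩ = √(48/35)·(-1/4) = -0.292770

−√(3/35) ≈ -0.292770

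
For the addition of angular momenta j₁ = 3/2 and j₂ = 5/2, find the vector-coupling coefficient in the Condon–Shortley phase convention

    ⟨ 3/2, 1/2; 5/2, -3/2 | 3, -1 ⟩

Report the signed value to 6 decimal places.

+0.639010  (= +√(49/120))

triangle: 1!·2!·4!/8! = 48/40320
(j±m)!: 2!·1!·1!·4!·2!·4! = 2304
prefactor² = (2J+1)·Δ·N² = 96/5
  k=0: +1/(0!·1!·1!·1!·1!·3!) = 1/6
  k=1: −1/(1!·0!·0!·0!·2!·4!) = -1/48
Σ = 7/48  ⇒  CG² = 96/5·7/48² = 49/120
CG = +√(49/120) = +0.639010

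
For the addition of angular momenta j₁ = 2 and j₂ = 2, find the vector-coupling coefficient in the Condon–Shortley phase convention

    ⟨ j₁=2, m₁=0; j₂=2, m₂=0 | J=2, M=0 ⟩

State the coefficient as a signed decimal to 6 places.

j₁+j₂−J=2  J+j₁−j₂=2  J−j₁+j₂=2  j₁+j₂+J+1=7
(j₁±m₁, j₂±m₂, J±M) = (2,2,2,2,2,2)
P² = 32/63
sum k=0..2:
  [0] +1/8 = 1/8
  [1] −1/1 = -1
  [2] +1/8 = 1/8
S = -3/4
C² = P²·S² = 2/7 ; C = -0.534522

−√(2/7) = -0.534522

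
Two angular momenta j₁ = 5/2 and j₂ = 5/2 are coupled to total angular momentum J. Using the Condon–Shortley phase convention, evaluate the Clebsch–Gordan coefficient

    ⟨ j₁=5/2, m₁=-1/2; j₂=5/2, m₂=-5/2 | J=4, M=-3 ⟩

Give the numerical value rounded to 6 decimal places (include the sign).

j₁+j₂−J=1  J+j₁−j₂=4  J−j₁+j₂=4  j₁+j₂+J+1=10
(j₁±m₁, j₂±m₂, J±M) = (2,3,0,5,1,7)
P² = 10368
sum k=0..0:
  [0] +1/144 = 1/144
S = 1/144
C² = P²·S² = 1/2 ; C = +0.707107

+0.707107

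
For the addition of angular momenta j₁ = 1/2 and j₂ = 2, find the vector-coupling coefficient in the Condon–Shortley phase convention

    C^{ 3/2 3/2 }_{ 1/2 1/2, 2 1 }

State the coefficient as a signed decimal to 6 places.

j₁+j₂−J=1  J+j₁−j₂=0  J−j₁+j₂=3  j₁+j₂+J+1=5
(j₁±m₁, j₂±m₂, J±M) = (1,0,3,1,3,0)
P² = 36/5
sum k=0..0:
  [0] +1/6 = 1/6
S = 1/6
C² = P²·S² = 1/5 ; C = +0.447214

+√(1/5) ≈ +0.447214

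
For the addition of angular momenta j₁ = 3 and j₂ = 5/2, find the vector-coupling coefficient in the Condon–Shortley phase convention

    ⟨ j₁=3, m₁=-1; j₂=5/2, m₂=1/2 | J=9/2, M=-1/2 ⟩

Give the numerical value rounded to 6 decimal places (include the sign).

j₁+j₂−J=1  J+j₁−j₂=5  J−j₁+j₂=4  j₁+j₂+J+1=11
(j₁±m₁, j₂±m₂, J±M) = (2,4,3,2,4,5)
P² = 92160/77
sum k=0..1:
  [0] +1/144 = 1/144
  [1] −1/48 = -1/48
S = -1/72
C² = P²·S² = 160/693 ; C = -0.480500

−√(160/693) ≈ -0.480500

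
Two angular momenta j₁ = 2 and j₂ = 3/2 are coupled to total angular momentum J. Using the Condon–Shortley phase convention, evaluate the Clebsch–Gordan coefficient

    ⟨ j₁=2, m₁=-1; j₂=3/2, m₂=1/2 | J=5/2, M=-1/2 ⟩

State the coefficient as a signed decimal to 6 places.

√[6·1!3!2!/7! · 1!3!2!1!2!3!] = √(72/35)
  +(−1)^0/∏(0,1,3,2,0,0)! = 1/12  (running 1/12)
  +(−1)^1/∏(1,0,2,1,1,1)! = -1/2  (running -5/12)
⟨..|..⟩ = √(72/35)·(-5/12) = -0.597614

-0.597614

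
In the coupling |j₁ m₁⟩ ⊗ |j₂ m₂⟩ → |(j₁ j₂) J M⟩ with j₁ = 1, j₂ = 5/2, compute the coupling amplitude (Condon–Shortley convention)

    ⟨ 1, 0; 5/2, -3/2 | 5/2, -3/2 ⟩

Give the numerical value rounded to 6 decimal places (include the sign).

triangle: 1!*1!*4!/7! = 24/5040
(j±m)!: 1!*1!*1!*4!*1!*4! = 576
prefactor² = (2J+1)*Δ*N² = 576/35
  k=0: +1/(0!*1!*1!*1!*0!*3!) = 1/6
  k=1: −1/(1!*0!*0!*0!*1!*4!) = -1/24
Σ = 1/8  ⇒  CG² = 576/35*1/8² = 9/35
CG = +√(9/35) = +0.507093

+0.507093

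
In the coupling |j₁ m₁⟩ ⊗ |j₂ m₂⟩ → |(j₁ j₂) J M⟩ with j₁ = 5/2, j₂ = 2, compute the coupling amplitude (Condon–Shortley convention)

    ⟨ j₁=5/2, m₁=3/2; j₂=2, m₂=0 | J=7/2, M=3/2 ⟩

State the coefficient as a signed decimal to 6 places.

√[8·1!4!3!/9! · 4!1!2!2!5!2!] = √(512/7)
  +(−1)^0/∏(0,1,1,2,3,1)! = 1/12  (running 1/12)
  +(−1)^1/∏(1,0,0,1,4,2)! = -1/48  (running 1/16)
⟨..|..⟩ = √(512/7)·(1/16) = +0.534522

+√(2/7) = +0.534522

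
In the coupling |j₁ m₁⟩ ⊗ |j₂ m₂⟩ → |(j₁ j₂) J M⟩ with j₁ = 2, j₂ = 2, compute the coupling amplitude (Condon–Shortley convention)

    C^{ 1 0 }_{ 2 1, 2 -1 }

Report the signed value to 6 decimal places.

j₁+j₂−J=3  J+j₁−j₂=1  J−j₁+j₂=1  j₁+j₂+J+1=6
(j₁±m₁, j₂±m₂, J±M) = (3,1,1,3,1,1)
P² = 9/10
sum k=0..1:
  [0] +1/6 = 1/6
  [1] −1/2 = -1/2
S = -1/3
C² = P²·S² = 1/10 ; C = -0.316228

-0.316228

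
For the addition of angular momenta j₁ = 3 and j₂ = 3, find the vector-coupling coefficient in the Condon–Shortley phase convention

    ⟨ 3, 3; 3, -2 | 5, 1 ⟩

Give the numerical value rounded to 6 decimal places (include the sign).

√[11·1!5!5!/12! · 6!0!1!5!6!4!] = √(3456000/7)
  +(−1)^0/∏(0,1,0,1,5,4)! = 1/2880  (running 1/2880)
⟨..|..⟩ = √(3456000/7)·(1/2880) = +0.243975

+√(5/84) ≈ +0.243975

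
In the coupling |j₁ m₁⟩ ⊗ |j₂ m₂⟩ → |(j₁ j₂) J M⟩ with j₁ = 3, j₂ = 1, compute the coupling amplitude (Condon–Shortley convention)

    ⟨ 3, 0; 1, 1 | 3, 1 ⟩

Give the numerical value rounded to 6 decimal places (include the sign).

-0.707107

j₁+j₂−J=1  J+j₁−j₂=5  J−j₁+j₂=1  j₁+j₂+J+1=8
(j₁±m₁, j₂±m₂, J±M) = (3,3,2,0,4,2)
P² = 72
sum k=1..1:
  [1] −1/12 = -1/12
S = -1/12
C² = P²·S² = 1/2 ; C = -0.707107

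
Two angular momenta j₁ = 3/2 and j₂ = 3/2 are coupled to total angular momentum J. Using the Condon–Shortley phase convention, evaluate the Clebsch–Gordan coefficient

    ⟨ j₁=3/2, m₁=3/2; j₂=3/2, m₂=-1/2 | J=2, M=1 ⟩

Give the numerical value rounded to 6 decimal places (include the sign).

+√(1/2) = +0.707107

triangle: 1!·2!·2!/6! = 4/720
(j±m)!: 3!·0!·1!·2!·3!·1! = 72
prefactor² = (2J+1)·Δ·N² = 2
  k=0: +1/(0!·1!·0!·1!·2!·1!) = 1/2
Σ = 1/2  ⇒  CG² = 2·1/2² = 1/2
CG = +√(1/2) = +0.707107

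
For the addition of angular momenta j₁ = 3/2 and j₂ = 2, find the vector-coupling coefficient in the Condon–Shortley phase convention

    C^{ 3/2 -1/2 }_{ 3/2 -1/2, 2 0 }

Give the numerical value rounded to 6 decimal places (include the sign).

√[4·2!1!2!/6! · 1!2!2!2!1!2!] = √(16/45)
  +(−1)^1/∏(1,1,1,1,0,1)! = -1  (running -1)
  +(−1)^2/∏(2,0,0,0,1,2)! = 1/4  (running -3/4)
⟨..|..⟩ = √(16/45)·(-3/4) = -0.447214

-0.447214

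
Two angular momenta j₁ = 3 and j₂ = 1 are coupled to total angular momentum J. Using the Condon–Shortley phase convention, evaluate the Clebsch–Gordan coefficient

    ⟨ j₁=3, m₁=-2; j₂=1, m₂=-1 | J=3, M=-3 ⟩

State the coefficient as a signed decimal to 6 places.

+√(1/4) ≈ +0.500000

triangle: 1!·5!·1!/8! = 120/40320
(j±m)!: 1!·5!·0!·2!·0!·6! = 172800
prefactor² = (2J+1)·Δ·N² = 3600
  k=0: +1/(0!·1!·5!·0!·0!·1!) = 1/120
Σ = 1/120  ⇒  CG² = 3600·1/120² = 1/4
CG = +√(1/4) = +0.500000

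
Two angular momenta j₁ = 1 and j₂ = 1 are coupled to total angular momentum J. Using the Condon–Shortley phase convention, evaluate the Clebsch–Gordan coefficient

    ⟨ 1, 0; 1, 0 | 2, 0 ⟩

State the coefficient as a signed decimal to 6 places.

triangle: 0!×2!×2!/5! = 4/120
(j±m)!: 1!×1!×1!×1!×2!×2! = 4
prefactor² = (2J+1)×Δ×N² = 2/3
  k=0: +1/(0!×0!×1!×1!×1!×1!) = 1
Σ = 1  ⇒  CG² = 2/3×1² = 2/3
CG = +√(2/3) = +0.816497

+0.816497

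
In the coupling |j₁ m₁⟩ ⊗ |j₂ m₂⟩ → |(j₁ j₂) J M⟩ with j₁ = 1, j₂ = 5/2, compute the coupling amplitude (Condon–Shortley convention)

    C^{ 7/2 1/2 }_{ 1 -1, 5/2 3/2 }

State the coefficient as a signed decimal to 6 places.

+√(1/7) ≈ +0.377964

triangle: 0!*2!*5!/8! = 240/40320
(j±m)!: 0!*2!*4!*1!*4!*3! = 6912
prefactor² = (2J+1)*Δ*N² = 2304/7
  k=0: +1/(0!*0!*2!*4!*0!*1!) = 1/48
Σ = 1/48  ⇒  CG² = 2304/7*1/48² = 1/7
CG = +√(1/7) = +0.377964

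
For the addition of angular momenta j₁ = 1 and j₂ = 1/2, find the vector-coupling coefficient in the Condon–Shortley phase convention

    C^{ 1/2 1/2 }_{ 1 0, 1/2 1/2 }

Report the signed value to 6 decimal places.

j₁+j₂−J=1  J+j₁−j₂=1  J−j₁+j₂=0  j₁+j₂+J+1=3
(j₁±m₁, j₂±m₂, J±M) = (1,1,1,0,1,0)
P² = 1/3
sum k=1..1:
  [1] −1/1 = -1
S = -1
C² = P²·S² = 1/3 ; C = -0.577350

-0.577350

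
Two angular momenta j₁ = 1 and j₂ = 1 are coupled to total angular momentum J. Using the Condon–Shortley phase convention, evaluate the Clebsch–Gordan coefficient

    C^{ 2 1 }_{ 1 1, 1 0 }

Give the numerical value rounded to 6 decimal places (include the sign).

+0.707107  (= +√(1/2))

j₁+j₂−J=0  J+j₁−j₂=2  J−j₁+j₂=2  j₁+j₂+J+1=5
(j₁±m₁, j₂±m₂, J±M) = (2,0,1,1,3,1)
P² = 2
sum k=0..0:
  [0] +1/2 = 1/2
S = 1/2
C² = P²·S² = 1/2 ; C = +0.707107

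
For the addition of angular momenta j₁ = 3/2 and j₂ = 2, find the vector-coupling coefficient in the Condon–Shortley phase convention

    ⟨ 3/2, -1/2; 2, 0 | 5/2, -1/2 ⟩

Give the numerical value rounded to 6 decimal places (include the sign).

−√(3/35) ≈ -0.292770

√[6·1!2!3!/7! · 1!2!2!2!2!3!] = √(48/35)
  +(−1)^0/∏(0,1,2,2,0,1)! = 1/4  (running 1/4)
  +(−1)^1/∏(1,0,1,1,1,2)! = -1/2  (running -1/4)
⟨..|..⟩ = √(48/35)·(-1/4) = -0.292770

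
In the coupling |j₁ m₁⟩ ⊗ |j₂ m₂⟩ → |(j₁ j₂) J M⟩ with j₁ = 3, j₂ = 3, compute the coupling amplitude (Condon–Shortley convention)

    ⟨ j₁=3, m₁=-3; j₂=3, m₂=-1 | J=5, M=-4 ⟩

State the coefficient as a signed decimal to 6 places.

√[11·1!5!5!/12! · 0!6!2!4!1!9!] = √(4147200)
  +(−1)^1/∏(1,0,5,1,0,4)! = -1/2880  (running -1/2880)
⟨..|..⟩ = √(4147200)·(-1/2880) = -0.707107

-0.707107  (= −√(1/2))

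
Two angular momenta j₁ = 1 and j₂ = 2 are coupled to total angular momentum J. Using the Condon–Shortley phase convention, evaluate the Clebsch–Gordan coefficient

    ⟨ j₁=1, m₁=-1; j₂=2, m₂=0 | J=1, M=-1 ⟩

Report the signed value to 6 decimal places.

+√(1/10) ≈ +0.316228

√[3·2!0!2!/5! · 0!2!2!2!0!2!] = √(8/5)
  +(−1)^2/∏(2,0,0,0,0,2)! = 1/4  (running 1/4)
⟨..|..⟩ = √(8/5)·(1/4) = +0.316228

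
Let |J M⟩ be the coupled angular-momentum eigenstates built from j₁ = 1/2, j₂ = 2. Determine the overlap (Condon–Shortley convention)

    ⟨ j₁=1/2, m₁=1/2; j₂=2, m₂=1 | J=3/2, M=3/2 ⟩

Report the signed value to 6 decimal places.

+√(1/5) ≈ +0.447214

√[4·1!0!3!/5! · 1!0!3!1!3!0!] = √(36/5)
  +(−1)^0/∏(0,1,0,3,0,0)! = 1/6  (running 1/6)
⟨..|..⟩ = √(36/5)·(1/6) = +0.447214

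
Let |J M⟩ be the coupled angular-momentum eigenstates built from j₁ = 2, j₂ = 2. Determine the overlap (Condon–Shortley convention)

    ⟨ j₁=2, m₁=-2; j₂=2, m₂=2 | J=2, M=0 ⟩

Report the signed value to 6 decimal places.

+√(2/7) = +0.534522

j₁+j₂−J=2  J+j₁−j₂=2  J−j₁+j₂=2  j₁+j₂+J+1=7
(j₁±m₁, j₂±m₂, J±M) = (0,4,4,0,2,2)
P² = 128/7
sum k=2..2:
  [2] +1/8 = 1/8
S = 1/8
C² = P²·S² = 2/7 ; C = +0.534522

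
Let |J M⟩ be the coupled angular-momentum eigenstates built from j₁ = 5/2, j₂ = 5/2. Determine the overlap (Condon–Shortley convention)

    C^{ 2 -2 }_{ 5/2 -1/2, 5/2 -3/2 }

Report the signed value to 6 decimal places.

triangle: 3!×2!×2!/8! = 24/40320
(j±m)!: 2!×3!×1!×4!×0!×4! = 6912
prefactor² = (2J+1)×Δ×N² = 144/7
  k=1: −1/(1!×2!×2!×0!×0!×2!) = -1/8
Σ = -1/8  ⇒  CG² = 144/7×(-1/8)² = 9/28
CG = −√(9/28) = -0.566947

−√(9/28) ≈ -0.566947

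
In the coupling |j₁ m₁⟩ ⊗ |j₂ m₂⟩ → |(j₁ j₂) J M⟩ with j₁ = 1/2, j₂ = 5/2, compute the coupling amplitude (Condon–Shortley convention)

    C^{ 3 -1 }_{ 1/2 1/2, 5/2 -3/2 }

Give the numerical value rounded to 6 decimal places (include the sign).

triangle: 0!×1!×5!/7! = 120/5040
(j±m)!: 1!×0!×1!×4!×2!×4! = 1152
prefactor² = (2J+1)×Δ×N² = 192
  k=0: +1/(0!×0!×0!×1!×1!×4!) = 1/24
Σ = 1/24  ⇒  CG² = 192×1/24² = 1/3
CG = +√(1/3) = +0.577350

+0.577350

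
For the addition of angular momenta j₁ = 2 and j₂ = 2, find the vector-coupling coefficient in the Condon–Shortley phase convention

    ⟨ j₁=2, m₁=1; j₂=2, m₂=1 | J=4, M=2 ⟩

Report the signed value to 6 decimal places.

+√(4/7) ≈ +0.755929

triangle: 0!·4!·4!/9! = 576/362880
(j±m)!: 3!·1!·3!·1!·6!·2! = 51840
prefactor² = (2J+1)·Δ·N² = 5184/7
  k=0: +1/(0!·0!·1!·3!·3!·1!) = 1/36
Σ = 1/36  ⇒  CG² = 5184/7·1/36² = 4/7
CG = +√(4/7) = +0.755929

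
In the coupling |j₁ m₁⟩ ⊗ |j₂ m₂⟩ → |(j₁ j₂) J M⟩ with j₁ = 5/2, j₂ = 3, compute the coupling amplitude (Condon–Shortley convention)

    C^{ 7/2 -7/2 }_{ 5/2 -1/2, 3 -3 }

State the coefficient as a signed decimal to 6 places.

+√(1/3) = +0.577350

j₁+j₂−J=2  J+j₁−j₂=3  J−j₁+j₂=4  j₁+j₂+J+1=10
(j₁±m₁, j₂±m₂, J±M) = (2,3,0,6,0,7)
P² = 27648
sum k=0..0:
  [0] +1/288 = 1/288
S = 1/288
C² = P²·S² = 1/3 ; C = +0.577350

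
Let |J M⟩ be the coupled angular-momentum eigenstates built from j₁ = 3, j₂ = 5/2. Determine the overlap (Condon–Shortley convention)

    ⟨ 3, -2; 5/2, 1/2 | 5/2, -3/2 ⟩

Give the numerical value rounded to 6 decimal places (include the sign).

j₁+j₂−J=3  J+j₁−j₂=3  J−j₁+j₂=2  j₁+j₂+J+1=9
(j₁±m₁, j₂±m₂, J±M) = (1,5,3,2,1,4)
P² = 288/7
sum k=2..3:
  [2] +1/12 = 1/12
  [3] −1/24 = -1/24
S = 1/24
C² = P²·S² = 1/14 ; C = +0.267261

+√(1/14) = +0.267261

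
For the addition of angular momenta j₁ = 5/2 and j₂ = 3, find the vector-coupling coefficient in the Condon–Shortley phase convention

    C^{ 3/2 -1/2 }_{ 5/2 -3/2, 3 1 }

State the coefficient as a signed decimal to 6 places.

√[4·4!1!2!/8! · 1!4!4!2!1!2!] = √(384/35)
  +(−1)^3/∏(3,1,1,1,0,1)! = -1/6  (running -1/6)
  +(−1)^4/∏(4,0,0,0,1,2)! = 1/48  (running -7/48)
⟨..|..⟩ = √(384/35)·(-7/48) = -0.483046

-0.483046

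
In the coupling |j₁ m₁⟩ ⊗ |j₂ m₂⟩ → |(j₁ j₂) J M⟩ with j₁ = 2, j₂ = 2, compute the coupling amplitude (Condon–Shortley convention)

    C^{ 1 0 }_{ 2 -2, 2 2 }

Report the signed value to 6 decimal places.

√[3·3!1!1!/6! · 0!4!4!0!1!1!] = √(72/5)
  +(−1)^3/∏(3,0,1,1,0,0)! = -1/6  (running -1/6)
⟨..|..⟩ = √(72/5)·(-1/6) = -0.632456

−√(2/5) = -0.632456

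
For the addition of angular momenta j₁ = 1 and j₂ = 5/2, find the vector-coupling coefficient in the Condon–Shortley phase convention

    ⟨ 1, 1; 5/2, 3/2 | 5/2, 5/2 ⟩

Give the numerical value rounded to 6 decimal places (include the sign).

√[6·1!1!4!/7! · 2!0!4!1!5!0!] = √(1152/7)
  +(−1)^0/∏(0,1,0,4,1,0)! = 1/24  (running 1/24)
⟨..|..⟩ = √(1152/7)·(1/24) = +0.534522

+0.534522  (= +√(2/7))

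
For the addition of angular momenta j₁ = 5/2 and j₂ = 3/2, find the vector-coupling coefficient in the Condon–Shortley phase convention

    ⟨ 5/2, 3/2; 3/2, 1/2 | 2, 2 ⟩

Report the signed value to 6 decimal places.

-0.617213  (= −√(8/21))

triangle: 2!×3!×1!/7! = 12/5040
(j±m)!: 4!×1!×2!×1!×4!×0! = 1152
prefactor² = (2J+1)×Δ×N² = 96/7
  k=1: −1/(1!×1!×0!×1!×3!×0!) = -1/6
Σ = -1/6  ⇒  CG² = 96/7×(-1/6)² = 8/21
CG = −√(8/21) = -0.617213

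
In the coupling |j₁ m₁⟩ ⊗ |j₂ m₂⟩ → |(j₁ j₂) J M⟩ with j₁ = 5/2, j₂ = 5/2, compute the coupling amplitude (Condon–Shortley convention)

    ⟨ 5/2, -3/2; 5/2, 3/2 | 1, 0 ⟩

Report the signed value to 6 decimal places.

√[3·4!1!1!/7! · 1!4!4!1!1!1!] = √(288/35)
  +(−1)^3/∏(3,1,1,1,0,0)! = -1/6  (running -1/6)
  +(−1)^4/∏(4,0,0,0,1,1)! = 1/24  (running -1/8)
⟨..|..⟩ = √(288/35)·(-1/8) = -0.358569

−√(9/70) = -0.358569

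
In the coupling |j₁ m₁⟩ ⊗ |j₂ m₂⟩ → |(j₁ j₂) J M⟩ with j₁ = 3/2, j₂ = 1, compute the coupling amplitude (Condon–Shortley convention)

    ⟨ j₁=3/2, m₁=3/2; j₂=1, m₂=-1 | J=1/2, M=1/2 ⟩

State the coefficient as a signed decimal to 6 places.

+0.707107  (= +√(1/2))

triangle: 2!×1!×0!/4! = 2/24
(j±m)!: 3!×0!×0!×2!×1!×0! = 12
prefactor² = (2J+1)×Δ×N² = 2
  k=0: +1/(0!×2!×0!×0!×1!×0!) = 1/2
Σ = 1/2  ⇒  CG² = 2×1/2² = 1/2
CG = +√(1/2) = +0.707107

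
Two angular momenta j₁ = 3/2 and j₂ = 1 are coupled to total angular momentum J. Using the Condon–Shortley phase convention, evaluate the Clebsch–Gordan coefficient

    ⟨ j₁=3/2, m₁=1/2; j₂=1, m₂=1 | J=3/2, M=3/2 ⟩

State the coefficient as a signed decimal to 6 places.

√[4·1!2!1!/5! · 2!1!2!0!3!0!] = √(8/5)
  +(−1)^1/∏(1,0,0,1,2,0)! = -1/2  (running -1/2)
⟨..|..⟩ = √(8/5)·(-1/2) = -0.632456

-0.632456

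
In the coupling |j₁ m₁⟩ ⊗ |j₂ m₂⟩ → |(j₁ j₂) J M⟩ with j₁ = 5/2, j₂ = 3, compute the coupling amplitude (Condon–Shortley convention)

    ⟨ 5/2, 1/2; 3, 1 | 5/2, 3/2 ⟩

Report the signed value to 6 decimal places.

triangle: 3!×2!×3!/9! = 72/362880
(j±m)!: 3!×2!×4!×2!×4!×1! = 13824
prefactor² = (2J+1)×Δ×N² = 576/35
  k=1: −1/(1!×2!×1!×3!×1!×0!) = -1/12
  k=2: +1/(2!×1!×0!×2!×2!×1!) = 1/8
Σ = 1/24  ⇒  CG² = 576/35×1/24² = 1/35
CG = +√(1/35) = +0.169031

+√(1/35) = +0.169031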